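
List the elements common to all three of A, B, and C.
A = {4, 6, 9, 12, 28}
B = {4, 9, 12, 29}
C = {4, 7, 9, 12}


A ∩ B = {4, 9, 12}
(A ∩ B) ∩ C = {4, 9, 12}

A ∩ B ∩ C = {4, 9, 12}


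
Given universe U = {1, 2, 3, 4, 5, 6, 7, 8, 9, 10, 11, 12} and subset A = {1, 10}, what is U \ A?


Aᶜ = U \ A = elements in U but not in A
U = {1, 2, 3, 4, 5, 6, 7, 8, 9, 10, 11, 12}
A = {1, 10}
Aᶜ = {2, 3, 4, 5, 6, 7, 8, 9, 11, 12}

Aᶜ = {2, 3, 4, 5, 6, 7, 8, 9, 11, 12}


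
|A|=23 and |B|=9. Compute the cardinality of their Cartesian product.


|A × B| = |A| × |B|
= 23 × 9
= 207

|A × B| = 207


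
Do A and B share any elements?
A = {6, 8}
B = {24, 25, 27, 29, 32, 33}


Disjoint means A ∩ B = ∅.
A ∩ B = ∅
A ∩ B = ∅, so A and B are disjoint.

No — A and B share no elements (A ∩ B = ∅), so they are disjoint


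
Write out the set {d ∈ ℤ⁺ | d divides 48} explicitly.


Checking each candidate:
Condition: positive divisors of 48
Result = {1, 2, 3, 4, 6, 8, 12, 16, 24, 48}

{1, 2, 3, 4, 6, 8, 12, 16, 24, 48}


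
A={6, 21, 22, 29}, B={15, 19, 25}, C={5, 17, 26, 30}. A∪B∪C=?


A ∪ B = {6, 15, 19, 21, 22, 25, 29}
(A ∪ B) ∪ C = {5, 6, 15, 17, 19, 21, 22, 25, 26, 29, 30}

A ∪ B ∪ C = {5, 6, 15, 17, 19, 21, 22, 25, 26, 29, 30}


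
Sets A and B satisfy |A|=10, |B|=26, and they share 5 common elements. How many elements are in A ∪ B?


|A ∪ B| = |A| + |B| - |A ∩ B|
= 10 + 26 - 5
= 31

|A ∪ B| = 31


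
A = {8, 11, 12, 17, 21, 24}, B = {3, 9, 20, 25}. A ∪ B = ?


A ∪ B = all elements in A or B (or both)
A = {8, 11, 12, 17, 21, 24}
B = {3, 9, 20, 25}
A ∪ B = {3, 8, 9, 11, 12, 17, 20, 21, 24, 25}

A ∪ B = {3, 8, 9, 11, 12, 17, 20, 21, 24, 25}


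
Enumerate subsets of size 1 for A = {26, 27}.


|A| = 2, so A has C(2,1) = 2 subsets of size 1.
Enumerate by choosing 1 elements from A at a time:
{26}, {27}

1-element subsets (2 total): {26}, {27}


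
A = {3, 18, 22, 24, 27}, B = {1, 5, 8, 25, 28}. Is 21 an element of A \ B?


A = {3, 18, 22, 24, 27}, B = {1, 5, 8, 25, 28}
A \ B = elements in A but not in B
A \ B = {3, 18, 22, 24, 27}
Checking if 21 ∈ A \ B
21 is not in A \ B → False

21 ∉ A \ B


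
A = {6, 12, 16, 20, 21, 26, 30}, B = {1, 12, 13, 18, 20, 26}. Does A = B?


Two sets are equal iff they have exactly the same elements.
A = {6, 12, 16, 20, 21, 26, 30}
B = {1, 12, 13, 18, 20, 26}
Differences: {1, 6, 13, 16, 18, 21, 30}
A ≠ B

No, A ≠ B


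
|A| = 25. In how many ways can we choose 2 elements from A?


C(n,k) = n! / (k!(n-k)!)
C(25,2) = 25! / (2!23!)
= 300

C(25,2) = 300


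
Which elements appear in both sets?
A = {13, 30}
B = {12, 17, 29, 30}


A ∩ B = elements in both A and B
A = {13, 30}
B = {12, 17, 29, 30}
A ∩ B = {30}

A ∩ B = {30}


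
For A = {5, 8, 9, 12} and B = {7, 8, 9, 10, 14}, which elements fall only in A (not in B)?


A = {5, 8, 9, 12}
B = {7, 8, 9, 10, 14}
Region: only in A (not in B)
Elements: {5, 12}

Elements only in A (not in B): {5, 12}


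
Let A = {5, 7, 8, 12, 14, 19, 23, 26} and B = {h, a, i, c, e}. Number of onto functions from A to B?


n = |A| = 8, k = |B| = 5. Surjections via inclusion-exclusion:
S(n,k) = Σ(-1)^i × C(k,i) × (k-i)^n, i=0 to k
i=0: (-1)^0×C(5,0)×5^8 = 390625
i=1: (-1)^1×C(5,1)×4^8 = -327680
i=2: (-1)^2×C(5,2)×3^8 = 65610
i=3: (-1)^3×C(5,3)×2^8 = -2560
i=4: (-1)^4×C(5,4)×1^8 = 5
i=5: (-1)^5×C(5,5)×0^8 = 0
Total = 126000

Number of surjections = 126000


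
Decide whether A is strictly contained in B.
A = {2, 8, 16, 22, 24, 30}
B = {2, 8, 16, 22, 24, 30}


A ⊂ B requires: A ⊆ B AND A ≠ B.
A ⊆ B? Yes
A = B? Yes
A = B, so A is not a PROPER subset.

No, A is not a proper subset of B


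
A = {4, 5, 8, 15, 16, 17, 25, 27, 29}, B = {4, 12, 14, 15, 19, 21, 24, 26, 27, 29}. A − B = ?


A \ B = elements in A but not in B
A = {4, 5, 8, 15, 16, 17, 25, 27, 29}
B = {4, 12, 14, 15, 19, 21, 24, 26, 27, 29}
Remove from A any elements in B
A \ B = {5, 8, 16, 17, 25}

A \ B = {5, 8, 16, 17, 25}


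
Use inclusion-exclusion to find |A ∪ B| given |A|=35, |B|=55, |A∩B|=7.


|A ∪ B| = |A| + |B| - |A ∩ B|
= 35 + 55 - 7
= 83

|A ∪ B| = 83


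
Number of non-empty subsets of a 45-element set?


Total subsets = 2^n = 2^45 = 35184372088832
Non-empty subsets exclude the empty set: 2^n - 1
= 35184372088832 - 1
= 35184372088831

Number of non-empty subsets = 35184372088831


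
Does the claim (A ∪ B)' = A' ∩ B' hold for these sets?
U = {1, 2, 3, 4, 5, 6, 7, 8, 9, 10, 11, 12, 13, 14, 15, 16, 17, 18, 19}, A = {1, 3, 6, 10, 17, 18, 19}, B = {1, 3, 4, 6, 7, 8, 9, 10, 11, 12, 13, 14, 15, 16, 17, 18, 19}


LHS: A ∪ B = {1, 3, 4, 6, 7, 8, 9, 10, 11, 12, 13, 14, 15, 16, 17, 18, 19}
(A ∪ B)' = U \ (A ∪ B) = {2, 5}
A' = {2, 4, 5, 7, 8, 9, 11, 12, 13, 14, 15, 16}, B' = {2, 5}
Claimed RHS: A' ∩ B' = {2, 5}
Identity is VALID: LHS = RHS = {2, 5} ✓

Identity is valid. (A ∪ B)' = A' ∩ B' = {2, 5}


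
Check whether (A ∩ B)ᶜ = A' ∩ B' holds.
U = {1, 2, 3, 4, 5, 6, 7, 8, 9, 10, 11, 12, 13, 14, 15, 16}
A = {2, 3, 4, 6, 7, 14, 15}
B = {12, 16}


LHS: A ∩ B = ∅
(A ∩ B)' = U \ (A ∩ B) = {1, 2, 3, 4, 5, 6, 7, 8, 9, 10, 11, 12, 13, 14, 15, 16}
A' = {1, 5, 8, 9, 10, 11, 12, 13, 16}, B' = {1, 2, 3, 4, 5, 6, 7, 8, 9, 10, 11, 13, 14, 15}
Claimed RHS: A' ∩ B' = {1, 5, 8, 9, 10, 11, 13}
Identity is INVALID: LHS = {1, 2, 3, 4, 5, 6, 7, 8, 9, 10, 11, 12, 13, 14, 15, 16} but the RHS claimed here equals {1, 5, 8, 9, 10, 11, 13}. The correct form is (A ∩ B)' = A' ∪ B'.

Identity is invalid: (A ∩ B)' = {1, 2, 3, 4, 5, 6, 7, 8, 9, 10, 11, 12, 13, 14, 15, 16} but A' ∩ B' = {1, 5, 8, 9, 10, 11, 13}. The correct De Morgan law is (A ∩ B)' = A' ∪ B'.


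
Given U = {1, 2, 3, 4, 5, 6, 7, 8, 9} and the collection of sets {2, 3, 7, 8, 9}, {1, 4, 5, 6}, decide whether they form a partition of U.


A partition requires: (1) non-empty parts, (2) pairwise disjoint, (3) union = U
Parts: {2, 3, 7, 8, 9}, {1, 4, 5, 6}
Union of parts: {1, 2, 3, 4, 5, 6, 7, 8, 9}
U = {1, 2, 3, 4, 5, 6, 7, 8, 9}
All non-empty? True
Pairwise disjoint? True
Covers U? True

Yes, valid partition


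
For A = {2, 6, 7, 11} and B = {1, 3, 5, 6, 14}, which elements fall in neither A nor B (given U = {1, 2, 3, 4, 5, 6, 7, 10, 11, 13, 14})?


A = {2, 6, 7, 11}
B = {1, 3, 5, 6, 14}
Region: in neither A nor B (given U = {1, 2, 3, 4, 5, 6, 7, 10, 11, 13, 14})
Elements: {4, 10, 13}

Elements in neither A nor B (given U = {1, 2, 3, 4, 5, 6, 7, 10, 11, 13, 14}): {4, 10, 13}


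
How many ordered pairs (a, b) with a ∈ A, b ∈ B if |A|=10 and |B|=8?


|A × B| = |A| × |B|
= 10 × 8
= 80

|A × B| = 80


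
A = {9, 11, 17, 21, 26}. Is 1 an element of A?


A = {9, 11, 17, 21, 26}
Checking if 1 is in A
1 is not in A → False

1 ∉ A


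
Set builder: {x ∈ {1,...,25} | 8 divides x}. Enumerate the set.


Checking each candidate:
Condition: multiples of 8 in {1,...,25}
Result = {8, 16, 24}

{8, 16, 24}


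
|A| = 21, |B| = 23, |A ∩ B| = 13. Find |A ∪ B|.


|A ∪ B| = |A| + |B| - |A ∩ B|
= 21 + 23 - 13
= 31

|A ∪ B| = 31


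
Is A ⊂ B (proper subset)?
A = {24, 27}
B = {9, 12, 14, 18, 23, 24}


A ⊂ B requires: A ⊆ B AND A ≠ B.
A ⊆ B? No
A ⊄ B, so A is not a proper subset.

No, A is not a proper subset of B


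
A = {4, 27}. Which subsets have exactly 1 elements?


|A| = 2, so A has C(2,1) = 2 subsets of size 1.
Enumerate by choosing 1 elements from A at a time:
{4}, {27}

1-element subsets (2 total): {4}, {27}


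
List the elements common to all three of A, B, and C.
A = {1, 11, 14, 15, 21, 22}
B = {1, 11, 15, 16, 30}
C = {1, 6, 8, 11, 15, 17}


A ∩ B = {1, 11, 15}
(A ∩ B) ∩ C = {1, 11, 15}

A ∩ B ∩ C = {1, 11, 15}


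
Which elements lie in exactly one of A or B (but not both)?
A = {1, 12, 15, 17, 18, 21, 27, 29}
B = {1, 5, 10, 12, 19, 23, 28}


A △ B = (A \ B) ∪ (B \ A) = elements in exactly one of A or B
A \ B = {15, 17, 18, 21, 27, 29}
B \ A = {5, 10, 19, 23, 28}
A △ B = {5, 10, 15, 17, 18, 19, 21, 23, 27, 28, 29}

A △ B = {5, 10, 15, 17, 18, 19, 21, 23, 27, 28, 29}


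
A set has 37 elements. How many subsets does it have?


Number of subsets = 2^n
= 2^37
= 137438953472

|P(A)| = 137438953472


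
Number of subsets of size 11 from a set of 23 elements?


C(n,k) = n! / (k!(n-k)!)
C(23,11) = 23! / (11!12!)
= 1352078

C(23,11) = 1352078


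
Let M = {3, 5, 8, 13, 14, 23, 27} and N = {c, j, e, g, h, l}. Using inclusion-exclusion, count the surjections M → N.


n = |M| = 7, k = |N| = 6. Surjections via inclusion-exclusion:
S(n,k) = Σ(-1)^i × C(k,i) × (k-i)^n, i=0 to k
i=0: (-1)^0×C(6,0)×6^7 = 279936
i=1: (-1)^1×C(6,1)×5^7 = -468750
i=2: (-1)^2×C(6,2)×4^7 = 245760
i=3: (-1)^3×C(6,3)×3^7 = -43740
i=4: (-1)^4×C(6,4)×2^7 = 1920
i=5: (-1)^5×C(6,5)×1^7 = -6
i=6: (-1)^6×C(6,6)×0^7 = 0
Total = 15120

Number of surjections = 15120


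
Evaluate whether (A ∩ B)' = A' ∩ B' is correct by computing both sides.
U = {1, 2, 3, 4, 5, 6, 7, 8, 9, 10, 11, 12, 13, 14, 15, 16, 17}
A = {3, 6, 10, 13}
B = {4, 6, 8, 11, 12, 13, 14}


LHS: A ∩ B = {6, 13}
(A ∩ B)' = U \ (A ∩ B) = {1, 2, 3, 4, 5, 7, 8, 9, 10, 11, 12, 14, 15, 16, 17}
A' = {1, 2, 4, 5, 7, 8, 9, 11, 12, 14, 15, 16, 17}, B' = {1, 2, 3, 5, 7, 9, 10, 15, 16, 17}
Claimed RHS: A' ∩ B' = {1, 2, 5, 7, 9, 15, 16, 17}
Identity is INVALID: LHS = {1, 2, 3, 4, 5, 7, 8, 9, 10, 11, 12, 14, 15, 16, 17} but the RHS claimed here equals {1, 2, 5, 7, 9, 15, 16, 17}. The correct form is (A ∩ B)' = A' ∪ B'.

Identity is invalid: (A ∩ B)' = {1, 2, 3, 4, 5, 7, 8, 9, 10, 11, 12, 14, 15, 16, 17} but A' ∩ B' = {1, 2, 5, 7, 9, 15, 16, 17}. The correct De Morgan law is (A ∩ B)' = A' ∪ B'.


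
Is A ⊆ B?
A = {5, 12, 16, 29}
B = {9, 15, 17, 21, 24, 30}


A ⊆ B means every element of A is in B.
Elements in A not in B: {5, 12, 16, 29}
So A ⊄ B.

No, A ⊄ B


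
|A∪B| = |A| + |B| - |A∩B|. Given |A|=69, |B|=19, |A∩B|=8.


|A ∪ B| = |A| + |B| - |A ∩ B|
= 69 + 19 - 8
= 80

|A ∪ B| = 80


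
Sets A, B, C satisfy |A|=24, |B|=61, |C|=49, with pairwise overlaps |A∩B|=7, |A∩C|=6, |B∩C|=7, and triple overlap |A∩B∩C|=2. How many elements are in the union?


|A∪B∪C| = |A|+|B|+|C| - |A∩B|-|A∩C|-|B∩C| + |A∩B∩C|
= 24+61+49 - 7-6-7 + 2
= 134 - 20 + 2
= 116

|A ∪ B ∪ C| = 116


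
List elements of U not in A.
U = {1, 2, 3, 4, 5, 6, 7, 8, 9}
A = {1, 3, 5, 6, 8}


Aᶜ = U \ A = elements in U but not in A
U = {1, 2, 3, 4, 5, 6, 7, 8, 9}
A = {1, 3, 5, 6, 8}
Aᶜ = {2, 4, 7, 9}

Aᶜ = {2, 4, 7, 9}


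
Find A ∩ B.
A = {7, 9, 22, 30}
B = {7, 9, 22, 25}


A ∩ B = elements in both A and B
A = {7, 9, 22, 30}
B = {7, 9, 22, 25}
A ∩ B = {7, 9, 22}

A ∩ B = {7, 9, 22}


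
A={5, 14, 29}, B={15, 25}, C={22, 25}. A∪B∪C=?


A ∪ B = {5, 14, 15, 25, 29}
(A ∪ B) ∪ C = {5, 14, 15, 22, 25, 29}

A ∪ B ∪ C = {5, 14, 15, 22, 25, 29}


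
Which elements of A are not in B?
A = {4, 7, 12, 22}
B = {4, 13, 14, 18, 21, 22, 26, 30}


A \ B = elements in A but not in B
A = {4, 7, 12, 22}
B = {4, 13, 14, 18, 21, 22, 26, 30}
Remove from A any elements in B
A \ B = {7, 12}

A \ B = {7, 12}


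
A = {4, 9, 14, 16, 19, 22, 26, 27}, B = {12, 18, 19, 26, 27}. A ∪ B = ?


A ∪ B = all elements in A or B (or both)
A = {4, 9, 14, 16, 19, 22, 26, 27}
B = {12, 18, 19, 26, 27}
A ∪ B = {4, 9, 12, 14, 16, 18, 19, 22, 26, 27}

A ∪ B = {4, 9, 12, 14, 16, 18, 19, 22, 26, 27}


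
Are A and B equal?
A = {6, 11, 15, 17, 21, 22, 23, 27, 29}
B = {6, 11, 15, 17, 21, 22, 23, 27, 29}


Two sets are equal iff they have exactly the same elements.
A = {6, 11, 15, 17, 21, 22, 23, 27, 29}
B = {6, 11, 15, 17, 21, 22, 23, 27, 29}
Same elements → A = B

Yes, A = B


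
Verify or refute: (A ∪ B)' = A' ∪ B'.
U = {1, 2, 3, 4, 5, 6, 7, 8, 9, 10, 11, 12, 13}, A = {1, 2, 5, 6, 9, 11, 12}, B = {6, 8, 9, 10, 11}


LHS: A ∪ B = {1, 2, 5, 6, 8, 9, 10, 11, 12}
(A ∪ B)' = U \ (A ∪ B) = {3, 4, 7, 13}
A' = {3, 4, 7, 8, 10, 13}, B' = {1, 2, 3, 4, 5, 7, 12, 13}
Claimed RHS: A' ∪ B' = {1, 2, 3, 4, 5, 7, 8, 10, 12, 13}
Identity is INVALID: LHS = {3, 4, 7, 13} but the RHS claimed here equals {1, 2, 3, 4, 5, 7, 8, 10, 12, 13}. The correct form is (A ∪ B)' = A' ∩ B'.

Identity is invalid: (A ∪ B)' = {3, 4, 7, 13} but A' ∪ B' = {1, 2, 3, 4, 5, 7, 8, 10, 12, 13}. The correct De Morgan law is (A ∪ B)' = A' ∩ B'.


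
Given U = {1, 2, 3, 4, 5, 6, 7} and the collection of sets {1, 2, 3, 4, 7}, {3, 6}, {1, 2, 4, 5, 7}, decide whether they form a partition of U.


A partition requires: (1) non-empty parts, (2) pairwise disjoint, (3) union = U
Parts: {1, 2, 3, 4, 7}, {3, 6}, {1, 2, 4, 5, 7}
Union of parts: {1, 2, 3, 4, 5, 6, 7}
U = {1, 2, 3, 4, 5, 6, 7}
All non-empty? True
Pairwise disjoint? False
Covers U? True

No, not a valid partition


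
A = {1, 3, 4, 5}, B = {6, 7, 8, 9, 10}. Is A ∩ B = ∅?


Disjoint means A ∩ B = ∅.
A ∩ B = ∅
A ∩ B = ∅, so A and B are disjoint.

Yes, A and B are disjoint


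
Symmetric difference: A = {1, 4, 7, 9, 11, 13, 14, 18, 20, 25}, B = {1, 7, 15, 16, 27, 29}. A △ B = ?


A △ B = (A \ B) ∪ (B \ A) = elements in exactly one of A or B
A \ B = {4, 9, 11, 13, 14, 18, 20, 25}
B \ A = {15, 16, 27, 29}
A △ B = {4, 9, 11, 13, 14, 15, 16, 18, 20, 25, 27, 29}

A △ B = {4, 9, 11, 13, 14, 15, 16, 18, 20, 25, 27, 29}


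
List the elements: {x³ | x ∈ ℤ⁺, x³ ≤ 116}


Checking each candidate:
Condition: positive perfect cubes ≤ 116
Result = {1, 8, 27, 64}

{1, 8, 27, 64}


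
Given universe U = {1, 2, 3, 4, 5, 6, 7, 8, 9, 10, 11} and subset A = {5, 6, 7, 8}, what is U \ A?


Aᶜ = U \ A = elements in U but not in A
U = {1, 2, 3, 4, 5, 6, 7, 8, 9, 10, 11}
A = {5, 6, 7, 8}
Aᶜ = {1, 2, 3, 4, 9, 10, 11}

Aᶜ = {1, 2, 3, 4, 9, 10, 11}


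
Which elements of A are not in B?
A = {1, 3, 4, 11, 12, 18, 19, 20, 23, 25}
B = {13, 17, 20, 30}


A \ B = elements in A but not in B
A = {1, 3, 4, 11, 12, 18, 19, 20, 23, 25}
B = {13, 17, 20, 30}
Remove from A any elements in B
A \ B = {1, 3, 4, 11, 12, 18, 19, 23, 25}

A \ B = {1, 3, 4, 11, 12, 18, 19, 23, 25}


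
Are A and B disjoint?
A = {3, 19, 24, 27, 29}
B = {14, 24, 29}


Disjoint means A ∩ B = ∅.
A ∩ B = {24, 29}
A ∩ B ≠ ∅, so A and B are NOT disjoint.

No, A and B are not disjoint (A ∩ B = {24, 29})


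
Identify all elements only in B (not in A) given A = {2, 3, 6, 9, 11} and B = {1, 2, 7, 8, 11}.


A = {2, 3, 6, 9, 11}
B = {1, 2, 7, 8, 11}
Region: only in B (not in A)
Elements: {1, 7, 8}

Elements only in B (not in A): {1, 7, 8}


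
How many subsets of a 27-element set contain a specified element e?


Subsets of A containing e correspond to subsets of A \ {e}, which has 26 elements.
Count = 2^(n-1) = 2^26
= 67108864

Number of subsets containing e = 67108864


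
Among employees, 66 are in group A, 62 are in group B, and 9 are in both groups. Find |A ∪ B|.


|A ∪ B| = |A| + |B| - |A ∩ B|
= 66 + 62 - 9
= 119

|A ∪ B| = 119


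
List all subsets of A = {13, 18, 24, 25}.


|A| = 4, so |P(A)| = 2^4 = 16
Enumerate subsets by cardinality (0 to 4):
∅, {13}, {18}, {24}, {25}, {13, 18}, {13, 24}, {13, 25}, {18, 24}, {18, 25}, {24, 25}, {13, 18, 24}, {13, 18, 25}, {13, 24, 25}, {18, 24, 25}, {13, 18, 24, 25}

P(A) has 16 subsets: ∅, {13}, {18}, {24}, {25}, {13, 18}, {13, 24}, {13, 25}, {18, 24}, {18, 25}, {24, 25}, {13, 18, 24}, {13, 18, 25}, {13, 24, 25}, {18, 24, 25}, {13, 18, 24, 25}


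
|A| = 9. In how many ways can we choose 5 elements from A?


C(n,k) = n! / (k!(n-k)!)
C(9,5) = 9! / (5!4!)
= 126

C(9,5) = 126


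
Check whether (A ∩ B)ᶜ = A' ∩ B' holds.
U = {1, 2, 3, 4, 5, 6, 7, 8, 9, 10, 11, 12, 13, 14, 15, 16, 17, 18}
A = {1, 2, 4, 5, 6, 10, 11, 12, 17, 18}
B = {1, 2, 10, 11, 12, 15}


LHS: A ∩ B = {1, 2, 10, 11, 12}
(A ∩ B)' = U \ (A ∩ B) = {3, 4, 5, 6, 7, 8, 9, 13, 14, 15, 16, 17, 18}
A' = {3, 7, 8, 9, 13, 14, 15, 16}, B' = {3, 4, 5, 6, 7, 8, 9, 13, 14, 16, 17, 18}
Claimed RHS: A' ∩ B' = {3, 7, 8, 9, 13, 14, 16}
Identity is INVALID: LHS = {3, 4, 5, 6, 7, 8, 9, 13, 14, 15, 16, 17, 18} but the RHS claimed here equals {3, 7, 8, 9, 13, 14, 16}. The correct form is (A ∩ B)' = A' ∪ B'.

Identity is invalid: (A ∩ B)' = {3, 4, 5, 6, 7, 8, 9, 13, 14, 15, 16, 17, 18} but A' ∩ B' = {3, 7, 8, 9, 13, 14, 16}. The correct De Morgan law is (A ∩ B)' = A' ∪ B'.


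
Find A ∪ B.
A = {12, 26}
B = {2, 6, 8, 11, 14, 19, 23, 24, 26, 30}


A ∪ B = all elements in A or B (or both)
A = {12, 26}
B = {2, 6, 8, 11, 14, 19, 23, 24, 26, 30}
A ∪ B = {2, 6, 8, 11, 12, 14, 19, 23, 24, 26, 30}

A ∪ B = {2, 6, 8, 11, 12, 14, 19, 23, 24, 26, 30}


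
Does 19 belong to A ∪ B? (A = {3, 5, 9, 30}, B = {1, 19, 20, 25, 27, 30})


A = {3, 5, 9, 30}, B = {1, 19, 20, 25, 27, 30}
A ∪ B = all elements in A or B
A ∪ B = {1, 3, 5, 9, 19, 20, 25, 27, 30}
Checking if 19 ∈ A ∪ B
19 is in A ∪ B → True

19 ∈ A ∪ B


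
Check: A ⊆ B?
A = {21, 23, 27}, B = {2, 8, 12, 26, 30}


A ⊆ B means every element of A is in B.
Elements in A not in B: {21, 23, 27}
So A ⊄ B.

No, A ⊄ B


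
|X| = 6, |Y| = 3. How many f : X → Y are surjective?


n = |X| = 6, k = |Y| = 3. Surjections via inclusion-exclusion:
S(n,k) = Σ(-1)^i × C(k,i) × (k-i)^n, i=0 to k
i=0: (-1)^0×C(3,0)×3^6 = 729
i=1: (-1)^1×C(3,1)×2^6 = -192
i=2: (-1)^2×C(3,2)×1^6 = 3
i=3: (-1)^3×C(3,3)×0^6 = 0
Total = 540

Number of surjections = 540


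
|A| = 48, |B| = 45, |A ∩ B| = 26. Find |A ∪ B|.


|A ∪ B| = |A| + |B| - |A ∩ B|
= 48 + 45 - 26
= 67

|A ∪ B| = 67


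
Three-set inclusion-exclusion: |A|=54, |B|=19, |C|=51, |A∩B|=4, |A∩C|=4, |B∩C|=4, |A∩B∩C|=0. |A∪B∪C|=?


|A∪B∪C| = |A|+|B|+|C| - |A∩B|-|A∩C|-|B∩C| + |A∩B∩C|
= 54+19+51 - 4-4-4 + 0
= 124 - 12 + 0
= 112

|A ∪ B ∪ C| = 112


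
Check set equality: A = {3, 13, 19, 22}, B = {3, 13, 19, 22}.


Two sets are equal iff they have exactly the same elements.
A = {3, 13, 19, 22}
B = {3, 13, 19, 22}
Same elements → A = B

Yes, A = B


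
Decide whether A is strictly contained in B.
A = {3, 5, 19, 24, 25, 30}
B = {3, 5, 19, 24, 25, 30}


A ⊂ B requires: A ⊆ B AND A ≠ B.
A ⊆ B? Yes
A = B? Yes
A = B, so A is not a PROPER subset.

No, A is not a proper subset of B


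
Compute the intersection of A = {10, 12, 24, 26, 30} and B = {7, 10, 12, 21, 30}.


A ∩ B = elements in both A and B
A = {10, 12, 24, 26, 30}
B = {7, 10, 12, 21, 30}
A ∩ B = {10, 12, 30}

A ∩ B = {10, 12, 30}


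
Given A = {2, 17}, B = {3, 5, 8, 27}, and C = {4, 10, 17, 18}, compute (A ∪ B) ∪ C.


A ∪ B = {2, 3, 5, 8, 17, 27}
(A ∪ B) ∪ C = {2, 3, 4, 5, 8, 10, 17, 18, 27}

A ∪ B ∪ C = {2, 3, 4, 5, 8, 10, 17, 18, 27}


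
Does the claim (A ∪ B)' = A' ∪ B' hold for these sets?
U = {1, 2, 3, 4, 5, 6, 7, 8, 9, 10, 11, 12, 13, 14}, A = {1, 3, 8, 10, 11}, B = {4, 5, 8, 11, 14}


LHS: A ∪ B = {1, 3, 4, 5, 8, 10, 11, 14}
(A ∪ B)' = U \ (A ∪ B) = {2, 6, 7, 9, 12, 13}
A' = {2, 4, 5, 6, 7, 9, 12, 13, 14}, B' = {1, 2, 3, 6, 7, 9, 10, 12, 13}
Claimed RHS: A' ∪ B' = {1, 2, 3, 4, 5, 6, 7, 9, 10, 12, 13, 14}
Identity is INVALID: LHS = {2, 6, 7, 9, 12, 13} but the RHS claimed here equals {1, 2, 3, 4, 5, 6, 7, 9, 10, 12, 13, 14}. The correct form is (A ∪ B)' = A' ∩ B'.

Identity is invalid: (A ∪ B)' = {2, 6, 7, 9, 12, 13} but A' ∪ B' = {1, 2, 3, 4, 5, 6, 7, 9, 10, 12, 13, 14}. The correct De Morgan law is (A ∪ B)' = A' ∩ B'.


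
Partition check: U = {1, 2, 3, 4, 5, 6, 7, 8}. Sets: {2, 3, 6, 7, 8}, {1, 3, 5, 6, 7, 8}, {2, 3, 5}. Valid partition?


A partition requires: (1) non-empty parts, (2) pairwise disjoint, (3) union = U
Parts: {2, 3, 6, 7, 8}, {1, 3, 5, 6, 7, 8}, {2, 3, 5}
Union of parts: {1, 2, 3, 5, 6, 7, 8}
U = {1, 2, 3, 4, 5, 6, 7, 8}
All non-empty? True
Pairwise disjoint? False
Covers U? False

No, not a valid partition


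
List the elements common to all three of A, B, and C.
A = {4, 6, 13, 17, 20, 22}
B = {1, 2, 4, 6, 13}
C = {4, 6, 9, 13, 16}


A ∩ B = {4, 6, 13}
(A ∩ B) ∩ C = {4, 6, 13}

A ∩ B ∩ C = {4, 6, 13}


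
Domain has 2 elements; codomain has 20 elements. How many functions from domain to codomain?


Each of |A| = 2 inputs maps to any of |B| = 20 outputs.
# functions = |B|^|A| = 20^2
= 400

Number of functions = 400


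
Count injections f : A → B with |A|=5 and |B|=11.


An injection sends each of |A| = 5 inputs to a distinct output in B.
# injections = |B|·(|B|-1)·…·(|B|-|A|+1) = 11! / (11 - 5)!
= 11 × 10 × 9 × 8 × 7
= 55440

Number of injections = 55440


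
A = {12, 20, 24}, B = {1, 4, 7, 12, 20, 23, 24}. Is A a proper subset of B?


A ⊂ B requires: A ⊆ B AND A ≠ B.
A ⊆ B? Yes
A = B? No
A ⊂ B: Yes (A is a proper subset of B)

Yes, A ⊂ B


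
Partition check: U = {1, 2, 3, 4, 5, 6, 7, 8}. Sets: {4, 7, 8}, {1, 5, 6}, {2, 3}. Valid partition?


A partition requires: (1) non-empty parts, (2) pairwise disjoint, (3) union = U
Parts: {4, 7, 8}, {1, 5, 6}, {2, 3}
Union of parts: {1, 2, 3, 4, 5, 6, 7, 8}
U = {1, 2, 3, 4, 5, 6, 7, 8}
All non-empty? True
Pairwise disjoint? True
Covers U? True

Yes, valid partition


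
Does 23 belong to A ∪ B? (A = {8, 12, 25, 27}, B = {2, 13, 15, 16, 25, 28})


A = {8, 12, 25, 27}, B = {2, 13, 15, 16, 25, 28}
A ∪ B = all elements in A or B
A ∪ B = {2, 8, 12, 13, 15, 16, 25, 27, 28}
Checking if 23 ∈ A ∪ B
23 is not in A ∪ B → False

23 ∉ A ∪ B


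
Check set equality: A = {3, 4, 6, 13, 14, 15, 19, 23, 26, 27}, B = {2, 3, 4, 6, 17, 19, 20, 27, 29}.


Two sets are equal iff they have exactly the same elements.
A = {3, 4, 6, 13, 14, 15, 19, 23, 26, 27}
B = {2, 3, 4, 6, 17, 19, 20, 27, 29}
Differences: {2, 13, 14, 15, 17, 20, 23, 26, 29}
A ≠ B

No, A ≠ B


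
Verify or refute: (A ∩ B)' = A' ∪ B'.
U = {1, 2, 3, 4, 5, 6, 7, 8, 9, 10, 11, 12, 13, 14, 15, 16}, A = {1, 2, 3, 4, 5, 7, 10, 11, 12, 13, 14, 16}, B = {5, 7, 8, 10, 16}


LHS: A ∩ B = {5, 7, 10, 16}
(A ∩ B)' = U \ (A ∩ B) = {1, 2, 3, 4, 6, 8, 9, 11, 12, 13, 14, 15}
A' = {6, 8, 9, 15}, B' = {1, 2, 3, 4, 6, 9, 11, 12, 13, 14, 15}
Claimed RHS: A' ∪ B' = {1, 2, 3, 4, 6, 8, 9, 11, 12, 13, 14, 15}
Identity is VALID: LHS = RHS = {1, 2, 3, 4, 6, 8, 9, 11, 12, 13, 14, 15} ✓

Identity is valid. (A ∩ B)' = A' ∪ B' = {1, 2, 3, 4, 6, 8, 9, 11, 12, 13, 14, 15}


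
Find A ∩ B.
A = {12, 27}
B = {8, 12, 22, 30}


A ∩ B = elements in both A and B
A = {12, 27}
B = {8, 12, 22, 30}
A ∩ B = {12}

A ∩ B = {12}


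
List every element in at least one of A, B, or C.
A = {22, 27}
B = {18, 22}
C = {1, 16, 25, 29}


A ∪ B = {18, 22, 27}
(A ∪ B) ∪ C = {1, 16, 18, 22, 25, 27, 29}

A ∪ B ∪ C = {1, 16, 18, 22, 25, 27, 29}


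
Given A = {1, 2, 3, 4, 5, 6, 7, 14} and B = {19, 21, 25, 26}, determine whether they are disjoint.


Disjoint means A ∩ B = ∅.
A ∩ B = ∅
A ∩ B = ∅, so A and B are disjoint.

Yes, A and B are disjoint


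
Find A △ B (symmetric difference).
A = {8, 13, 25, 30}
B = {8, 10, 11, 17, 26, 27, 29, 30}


A △ B = (A \ B) ∪ (B \ A) = elements in exactly one of A or B
A \ B = {13, 25}
B \ A = {10, 11, 17, 26, 27, 29}
A △ B = {10, 11, 13, 17, 25, 26, 27, 29}

A △ B = {10, 11, 13, 17, 25, 26, 27, 29}


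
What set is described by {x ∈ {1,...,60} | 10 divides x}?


Checking each candidate:
Condition: multiples of 10 in {1,...,60}
Result = {10, 20, 30, 40, 50, 60}

{10, 20, 30, 40, 50, 60}


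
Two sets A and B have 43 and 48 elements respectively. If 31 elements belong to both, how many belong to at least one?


|A ∪ B| = |A| + |B| - |A ∩ B|
= 43 + 48 - 31
= 60

|A ∪ B| = 60


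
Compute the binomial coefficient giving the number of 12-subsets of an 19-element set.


C(n,k) = n! / (k!(n-k)!)
C(19,12) = 19! / (12!7!)
= 50388

C(19,12) = 50388


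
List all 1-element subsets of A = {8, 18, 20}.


|A| = 3, so A has C(3,1) = 3 subsets of size 1.
Enumerate by choosing 1 elements from A at a time:
{8}, {18}, {20}

1-element subsets (3 total): {8}, {18}, {20}


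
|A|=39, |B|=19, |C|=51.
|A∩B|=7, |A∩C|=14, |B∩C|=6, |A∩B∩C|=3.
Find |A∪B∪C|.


|A∪B∪C| = |A|+|B|+|C| - |A∩B|-|A∩C|-|B∩C| + |A∩B∩C|
= 39+19+51 - 7-14-6 + 3
= 109 - 27 + 3
= 85

|A ∪ B ∪ C| = 85


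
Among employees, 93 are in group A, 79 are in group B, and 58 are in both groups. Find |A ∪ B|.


|A ∪ B| = |A| + |B| - |A ∩ B|
= 93 + 79 - 58
= 114

|A ∪ B| = 114


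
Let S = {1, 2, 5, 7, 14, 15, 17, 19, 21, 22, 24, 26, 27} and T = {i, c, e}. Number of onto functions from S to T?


n = |S| = 13, k = |T| = 3. Surjections via inclusion-exclusion:
S(n,k) = Σ(-1)^i × C(k,i) × (k-i)^n, i=0 to k
i=0: (-1)^0×C(3,0)×3^13 = 1594323
i=1: (-1)^1×C(3,1)×2^13 = -24576
i=2: (-1)^2×C(3,2)×1^13 = 3
i=3: (-1)^3×C(3,3)×0^13 = 0
Total = 1569750

Number of surjections = 1569750


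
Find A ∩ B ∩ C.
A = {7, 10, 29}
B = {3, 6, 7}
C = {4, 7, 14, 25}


A ∩ B = {7}
(A ∩ B) ∩ C = {7}

A ∩ B ∩ C = {7}


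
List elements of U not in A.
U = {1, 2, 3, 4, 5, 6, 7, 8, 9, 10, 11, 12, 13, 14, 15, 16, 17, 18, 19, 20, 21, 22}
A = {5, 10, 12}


Aᶜ = U \ A = elements in U but not in A
U = {1, 2, 3, 4, 5, 6, 7, 8, 9, 10, 11, 12, 13, 14, 15, 16, 17, 18, 19, 20, 21, 22}
A = {5, 10, 12}
Aᶜ = {1, 2, 3, 4, 6, 7, 8, 9, 11, 13, 14, 15, 16, 17, 18, 19, 20, 21, 22}

Aᶜ = {1, 2, 3, 4, 6, 7, 8, 9, 11, 13, 14, 15, 16, 17, 18, 19, 20, 21, 22}


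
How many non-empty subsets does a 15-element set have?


Total subsets = 2^n = 2^15 = 32768
Non-empty subsets exclude the empty set: 2^n - 1
= 32768 - 1
= 32767

Number of non-empty subsets = 32767


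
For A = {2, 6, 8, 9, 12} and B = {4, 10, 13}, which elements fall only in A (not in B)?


A = {2, 6, 8, 9, 12}
B = {4, 10, 13}
Region: only in A (not in B)
Elements: {2, 6, 8, 9, 12}

Elements only in A (not in B): {2, 6, 8, 9, 12}


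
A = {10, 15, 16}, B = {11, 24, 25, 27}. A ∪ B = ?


A ∪ B = all elements in A or B (or both)
A = {10, 15, 16}
B = {11, 24, 25, 27}
A ∪ B = {10, 11, 15, 16, 24, 25, 27}

A ∪ B = {10, 11, 15, 16, 24, 25, 27}


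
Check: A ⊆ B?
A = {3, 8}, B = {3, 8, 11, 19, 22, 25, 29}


A ⊆ B means every element of A is in B.
All elements of A are in B.
So A ⊆ B.

Yes, A ⊆ B


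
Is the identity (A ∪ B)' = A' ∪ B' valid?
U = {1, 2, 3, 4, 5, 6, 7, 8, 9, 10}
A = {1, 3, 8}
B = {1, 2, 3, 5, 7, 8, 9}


LHS: A ∪ B = {1, 2, 3, 5, 7, 8, 9}
(A ∪ B)' = U \ (A ∪ B) = {4, 6, 10}
A' = {2, 4, 5, 6, 7, 9, 10}, B' = {4, 6, 10}
Claimed RHS: A' ∪ B' = {2, 4, 5, 6, 7, 9, 10}
Identity is INVALID: LHS = {4, 6, 10} but the RHS claimed here equals {2, 4, 5, 6, 7, 9, 10}. The correct form is (A ∪ B)' = A' ∩ B'.

Identity is invalid: (A ∪ B)' = {4, 6, 10} but A' ∪ B' = {2, 4, 5, 6, 7, 9, 10}. The correct De Morgan law is (A ∪ B)' = A' ∩ B'.


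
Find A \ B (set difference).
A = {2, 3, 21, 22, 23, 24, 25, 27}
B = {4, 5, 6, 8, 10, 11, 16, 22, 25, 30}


A \ B = elements in A but not in B
A = {2, 3, 21, 22, 23, 24, 25, 27}
B = {4, 5, 6, 8, 10, 11, 16, 22, 25, 30}
Remove from A any elements in B
A \ B = {2, 3, 21, 23, 24, 27}

A \ B = {2, 3, 21, 23, 24, 27}


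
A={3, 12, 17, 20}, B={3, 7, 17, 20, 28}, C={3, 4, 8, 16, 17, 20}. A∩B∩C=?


A ∩ B = {3, 17, 20}
(A ∩ B) ∩ C = {3, 17, 20}

A ∩ B ∩ C = {3, 17, 20}


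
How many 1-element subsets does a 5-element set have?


C(n,k) = n! / (k!(n-k)!)
C(5,1) = 5! / (1!4!)
= 5

C(5,1) = 5


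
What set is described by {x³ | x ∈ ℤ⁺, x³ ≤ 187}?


Checking each candidate:
Condition: positive perfect cubes ≤ 187
Result = {1, 8, 27, 64, 125}

{1, 8, 27, 64, 125}


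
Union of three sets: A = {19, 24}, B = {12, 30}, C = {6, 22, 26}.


A ∪ B = {12, 19, 24, 30}
(A ∪ B) ∪ C = {6, 12, 19, 22, 24, 26, 30}

A ∪ B ∪ C = {6, 12, 19, 22, 24, 26, 30}


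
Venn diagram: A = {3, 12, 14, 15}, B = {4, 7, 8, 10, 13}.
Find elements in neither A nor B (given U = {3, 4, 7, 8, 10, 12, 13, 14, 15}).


A = {3, 12, 14, 15}
B = {4, 7, 8, 10, 13}
Region: in neither A nor B (given U = {3, 4, 7, 8, 10, 12, 13, 14, 15})
Elements: ∅

Elements in neither A nor B (given U = {3, 4, 7, 8, 10, 12, 13, 14, 15}): ∅


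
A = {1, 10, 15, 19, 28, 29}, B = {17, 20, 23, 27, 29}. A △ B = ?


A △ B = (A \ B) ∪ (B \ A) = elements in exactly one of A or B
A \ B = {1, 10, 15, 19, 28}
B \ A = {17, 20, 23, 27}
A △ B = {1, 10, 15, 17, 19, 20, 23, 27, 28}

A △ B = {1, 10, 15, 17, 19, 20, 23, 27, 28}


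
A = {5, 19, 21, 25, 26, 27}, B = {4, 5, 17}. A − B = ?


A \ B = elements in A but not in B
A = {5, 19, 21, 25, 26, 27}
B = {4, 5, 17}
Remove from A any elements in B
A \ B = {19, 21, 25, 26, 27}

A \ B = {19, 21, 25, 26, 27}


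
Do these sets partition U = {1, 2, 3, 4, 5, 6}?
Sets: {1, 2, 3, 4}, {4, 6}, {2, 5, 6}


A partition requires: (1) non-empty parts, (2) pairwise disjoint, (3) union = U
Parts: {1, 2, 3, 4}, {4, 6}, {2, 5, 6}
Union of parts: {1, 2, 3, 4, 5, 6}
U = {1, 2, 3, 4, 5, 6}
All non-empty? True
Pairwise disjoint? False
Covers U? True

No, not a valid partition


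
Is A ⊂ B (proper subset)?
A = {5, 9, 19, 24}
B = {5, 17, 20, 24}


A ⊂ B requires: A ⊆ B AND A ≠ B.
A ⊆ B? No
A ⊄ B, so A is not a proper subset.

No, A is not a proper subset of B


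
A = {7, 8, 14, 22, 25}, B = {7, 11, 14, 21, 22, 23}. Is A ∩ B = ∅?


Disjoint means A ∩ B = ∅.
A ∩ B = {7, 14, 22}
A ∩ B ≠ ∅, so A and B are NOT disjoint.

No, A and B are not disjoint (A ∩ B = {7, 14, 22})


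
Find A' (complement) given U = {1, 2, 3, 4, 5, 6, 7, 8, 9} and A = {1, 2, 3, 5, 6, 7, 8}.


Aᶜ = U \ A = elements in U but not in A
U = {1, 2, 3, 4, 5, 6, 7, 8, 9}
A = {1, 2, 3, 5, 6, 7, 8}
Aᶜ = {4, 9}

Aᶜ = {4, 9}


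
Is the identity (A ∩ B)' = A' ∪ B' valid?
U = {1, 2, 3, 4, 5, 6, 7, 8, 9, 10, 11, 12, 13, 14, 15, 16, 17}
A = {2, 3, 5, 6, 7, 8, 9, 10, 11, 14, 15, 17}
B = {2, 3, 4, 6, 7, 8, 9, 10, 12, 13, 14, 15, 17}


LHS: A ∩ B = {2, 3, 6, 7, 8, 9, 10, 14, 15, 17}
(A ∩ B)' = U \ (A ∩ B) = {1, 4, 5, 11, 12, 13, 16}
A' = {1, 4, 12, 13, 16}, B' = {1, 5, 11, 16}
Claimed RHS: A' ∪ B' = {1, 4, 5, 11, 12, 13, 16}
Identity is VALID: LHS = RHS = {1, 4, 5, 11, 12, 13, 16} ✓

Identity is valid. (A ∩ B)' = A' ∪ B' = {1, 4, 5, 11, 12, 13, 16}


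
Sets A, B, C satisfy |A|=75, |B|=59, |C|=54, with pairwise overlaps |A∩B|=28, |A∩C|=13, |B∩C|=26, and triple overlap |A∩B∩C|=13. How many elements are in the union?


|A∪B∪C| = |A|+|B|+|C| - |A∩B|-|A∩C|-|B∩C| + |A∩B∩C|
= 75+59+54 - 28-13-26 + 13
= 188 - 67 + 13
= 134

|A ∪ B ∪ C| = 134


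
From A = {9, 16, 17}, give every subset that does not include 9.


A subset of A that omits 9 is a subset of A \ {9}, so there are 2^(n-1) = 2^2 = 4 of them.
Subsets excluding 9: ∅, {16}, {17}, {16, 17}

Subsets excluding 9 (4 total): ∅, {16}, {17}, {16, 17}


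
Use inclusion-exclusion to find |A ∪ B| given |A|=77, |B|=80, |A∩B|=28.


|A ∪ B| = |A| + |B| - |A ∩ B|
= 77 + 80 - 28
= 129

|A ∪ B| = 129


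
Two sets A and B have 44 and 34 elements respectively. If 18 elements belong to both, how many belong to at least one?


|A ∪ B| = |A| + |B| - |A ∩ B|
= 44 + 34 - 18
= 60

|A ∪ B| = 60


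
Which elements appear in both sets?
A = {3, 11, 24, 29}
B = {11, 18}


A ∩ B = elements in both A and B
A = {3, 11, 24, 29}
B = {11, 18}
A ∩ B = {11}

A ∩ B = {11}


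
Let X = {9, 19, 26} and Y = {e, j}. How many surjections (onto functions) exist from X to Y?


n = |X| = 3, k = |Y| = 2. Surjections via inclusion-exclusion:
S(n,k) = Σ(-1)^i × C(k,i) × (k-i)^n, i=0 to k
i=0: (-1)^0×C(2,0)×2^3 = 8
i=1: (-1)^1×C(2,1)×1^3 = -2
i=2: (-1)^2×C(2,2)×0^3 = 0
Total = 6

Number of surjections = 6


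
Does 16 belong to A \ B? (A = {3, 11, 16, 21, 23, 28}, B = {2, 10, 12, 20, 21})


A = {3, 11, 16, 21, 23, 28}, B = {2, 10, 12, 20, 21}
A \ B = elements in A but not in B
A \ B = {3, 11, 16, 23, 28}
Checking if 16 ∈ A \ B
16 is in A \ B → True

16 ∈ A \ B


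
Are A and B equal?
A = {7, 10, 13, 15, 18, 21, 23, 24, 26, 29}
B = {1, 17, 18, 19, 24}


Two sets are equal iff they have exactly the same elements.
A = {7, 10, 13, 15, 18, 21, 23, 24, 26, 29}
B = {1, 17, 18, 19, 24}
Differences: {1, 7, 10, 13, 15, 17, 19, 21, 23, 26, 29}
A ≠ B

No, A ≠ B


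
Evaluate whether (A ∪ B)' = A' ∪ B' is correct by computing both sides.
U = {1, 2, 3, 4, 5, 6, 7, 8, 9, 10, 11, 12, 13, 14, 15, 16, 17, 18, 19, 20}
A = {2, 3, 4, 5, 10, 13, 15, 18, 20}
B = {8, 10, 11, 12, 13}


LHS: A ∪ B = {2, 3, 4, 5, 8, 10, 11, 12, 13, 15, 18, 20}
(A ∪ B)' = U \ (A ∪ B) = {1, 6, 7, 9, 14, 16, 17, 19}
A' = {1, 6, 7, 8, 9, 11, 12, 14, 16, 17, 19}, B' = {1, 2, 3, 4, 5, 6, 7, 9, 14, 15, 16, 17, 18, 19, 20}
Claimed RHS: A' ∪ B' = {1, 2, 3, 4, 5, 6, 7, 8, 9, 11, 12, 14, 15, 16, 17, 18, 19, 20}
Identity is INVALID: LHS = {1, 6, 7, 9, 14, 16, 17, 19} but the RHS claimed here equals {1, 2, 3, 4, 5, 6, 7, 8, 9, 11, 12, 14, 15, 16, 17, 18, 19, 20}. The correct form is (A ∪ B)' = A' ∩ B'.

Identity is invalid: (A ∪ B)' = {1, 6, 7, 9, 14, 16, 17, 19} but A' ∪ B' = {1, 2, 3, 4, 5, 6, 7, 8, 9, 11, 12, 14, 15, 16, 17, 18, 19, 20}. The correct De Morgan law is (A ∪ B)' = A' ∩ B'.


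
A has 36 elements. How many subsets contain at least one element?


Total subsets = 2^n = 2^36 = 68719476736
Non-empty subsets exclude the empty set: 2^n - 1
= 68719476736 - 1
= 68719476735

Number of non-empty subsets = 68719476735


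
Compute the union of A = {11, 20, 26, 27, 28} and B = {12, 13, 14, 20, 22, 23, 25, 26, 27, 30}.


A ∪ B = all elements in A or B (or both)
A = {11, 20, 26, 27, 28}
B = {12, 13, 14, 20, 22, 23, 25, 26, 27, 30}
A ∪ B = {11, 12, 13, 14, 20, 22, 23, 25, 26, 27, 28, 30}

A ∪ B = {11, 12, 13, 14, 20, 22, 23, 25, 26, 27, 28, 30}


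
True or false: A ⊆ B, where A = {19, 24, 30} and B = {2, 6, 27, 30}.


A ⊆ B means every element of A is in B.
Elements in A not in B: {19, 24}
So A ⊄ B.

No, A ⊄ B


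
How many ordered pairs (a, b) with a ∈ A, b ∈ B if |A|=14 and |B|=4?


|A × B| = |A| × |B|
= 14 × 4
= 56

|A × B| = 56


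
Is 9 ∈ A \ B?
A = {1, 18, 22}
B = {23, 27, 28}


A = {1, 18, 22}, B = {23, 27, 28}
A \ B = elements in A but not in B
A \ B = {1, 18, 22}
Checking if 9 ∈ A \ B
9 is not in A \ B → False

9 ∉ A \ B


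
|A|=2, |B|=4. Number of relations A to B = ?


A relation from A to B is any subset of A × B.
|A × B| = 2 × 4 = 8
# relations = 2^|A × B| = 2^8 = 256

Number of relations = 256


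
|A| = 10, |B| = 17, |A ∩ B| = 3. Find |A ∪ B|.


|A ∪ B| = |A| + |B| - |A ∩ B|
= 10 + 17 - 3
= 24

|A ∪ B| = 24


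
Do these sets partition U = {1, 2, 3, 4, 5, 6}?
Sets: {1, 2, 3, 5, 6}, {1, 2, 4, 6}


A partition requires: (1) non-empty parts, (2) pairwise disjoint, (3) union = U
Parts: {1, 2, 3, 5, 6}, {1, 2, 4, 6}
Union of parts: {1, 2, 3, 4, 5, 6}
U = {1, 2, 3, 4, 5, 6}
All non-empty? True
Pairwise disjoint? False
Covers U? True

No, not a valid partition


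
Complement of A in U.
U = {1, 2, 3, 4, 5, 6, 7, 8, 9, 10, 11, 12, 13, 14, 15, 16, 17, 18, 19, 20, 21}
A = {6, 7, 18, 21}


Aᶜ = U \ A = elements in U but not in A
U = {1, 2, 3, 4, 5, 6, 7, 8, 9, 10, 11, 12, 13, 14, 15, 16, 17, 18, 19, 20, 21}
A = {6, 7, 18, 21}
Aᶜ = {1, 2, 3, 4, 5, 8, 9, 10, 11, 12, 13, 14, 15, 16, 17, 19, 20}

Aᶜ = {1, 2, 3, 4, 5, 8, 9, 10, 11, 12, 13, 14, 15, 16, 17, 19, 20}


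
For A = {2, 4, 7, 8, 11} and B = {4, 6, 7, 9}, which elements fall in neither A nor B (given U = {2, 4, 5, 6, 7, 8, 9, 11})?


A = {2, 4, 7, 8, 11}
B = {4, 6, 7, 9}
Region: in neither A nor B (given U = {2, 4, 5, 6, 7, 8, 9, 11})
Elements: {5}

Elements in neither A nor B (given U = {2, 4, 5, 6, 7, 8, 9, 11}): {5}


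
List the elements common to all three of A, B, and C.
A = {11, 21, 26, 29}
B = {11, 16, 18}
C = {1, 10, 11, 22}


A ∩ B = {11}
(A ∩ B) ∩ C = {11}

A ∩ B ∩ C = {11}


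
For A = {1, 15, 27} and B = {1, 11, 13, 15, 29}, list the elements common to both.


A ∩ B = elements in both A and B
A = {1, 15, 27}
B = {1, 11, 13, 15, 29}
A ∩ B = {1, 15}

A ∩ B = {1, 15}


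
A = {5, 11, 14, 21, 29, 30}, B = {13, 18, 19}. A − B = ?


A \ B = elements in A but not in B
A = {5, 11, 14, 21, 29, 30}
B = {13, 18, 19}
Remove from A any elements in B
A \ B = {5, 11, 14, 21, 29, 30}

A \ B = {5, 11, 14, 21, 29, 30}


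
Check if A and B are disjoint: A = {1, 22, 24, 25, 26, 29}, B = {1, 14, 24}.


Disjoint means A ∩ B = ∅.
A ∩ B = {1, 24}
A ∩ B ≠ ∅, so A and B are NOT disjoint.

No, A and B are not disjoint (A ∩ B = {1, 24})


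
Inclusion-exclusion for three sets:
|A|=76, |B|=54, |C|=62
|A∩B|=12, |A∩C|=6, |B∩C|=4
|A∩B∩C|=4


|A∪B∪C| = |A|+|B|+|C| - |A∩B|-|A∩C|-|B∩C| + |A∩B∩C|
= 76+54+62 - 12-6-4 + 4
= 192 - 22 + 4
= 174

|A ∪ B ∪ C| = 174


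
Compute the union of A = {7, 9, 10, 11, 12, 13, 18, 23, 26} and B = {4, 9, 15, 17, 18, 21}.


A ∪ B = all elements in A or B (or both)
A = {7, 9, 10, 11, 12, 13, 18, 23, 26}
B = {4, 9, 15, 17, 18, 21}
A ∪ B = {4, 7, 9, 10, 11, 12, 13, 15, 17, 18, 21, 23, 26}

A ∪ B = {4, 7, 9, 10, 11, 12, 13, 15, 17, 18, 21, 23, 26}


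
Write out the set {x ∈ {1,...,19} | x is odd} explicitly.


Checking each candidate:
Condition: odd numbers in {1,...,19}
Result = {1, 3, 5, 7, 9, 11, 13, 15, 17, 19}

{1, 3, 5, 7, 9, 11, 13, 15, 17, 19}


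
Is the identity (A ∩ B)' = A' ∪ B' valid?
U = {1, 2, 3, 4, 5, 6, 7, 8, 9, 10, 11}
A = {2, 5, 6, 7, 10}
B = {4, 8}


LHS: A ∩ B = ∅
(A ∩ B)' = U \ (A ∩ B) = {1, 2, 3, 4, 5, 6, 7, 8, 9, 10, 11}
A' = {1, 3, 4, 8, 9, 11}, B' = {1, 2, 3, 5, 6, 7, 9, 10, 11}
Claimed RHS: A' ∪ B' = {1, 2, 3, 4, 5, 6, 7, 8, 9, 10, 11}
Identity is VALID: LHS = RHS = {1, 2, 3, 4, 5, 6, 7, 8, 9, 10, 11} ✓

Identity is valid. (A ∩ B)' = A' ∪ B' = {1, 2, 3, 4, 5, 6, 7, 8, 9, 10, 11}


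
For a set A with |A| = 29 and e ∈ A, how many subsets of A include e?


Subsets of A containing e correspond to subsets of A \ {e}, which has 28 elements.
Count = 2^(n-1) = 2^28
= 268435456

Number of subsets containing e = 268435456


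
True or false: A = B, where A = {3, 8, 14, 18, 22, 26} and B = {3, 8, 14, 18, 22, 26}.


Two sets are equal iff they have exactly the same elements.
A = {3, 8, 14, 18, 22, 26}
B = {3, 8, 14, 18, 22, 26}
Same elements → A = B

Yes, A = B


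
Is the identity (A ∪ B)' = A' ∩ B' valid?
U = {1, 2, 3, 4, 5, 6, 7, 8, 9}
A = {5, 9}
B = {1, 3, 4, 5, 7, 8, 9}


LHS: A ∪ B = {1, 3, 4, 5, 7, 8, 9}
(A ∪ B)' = U \ (A ∪ B) = {2, 6}
A' = {1, 2, 3, 4, 6, 7, 8}, B' = {2, 6}
Claimed RHS: A' ∩ B' = {2, 6}
Identity is VALID: LHS = RHS = {2, 6} ✓

Identity is valid. (A ∪ B)' = A' ∩ B' = {2, 6}


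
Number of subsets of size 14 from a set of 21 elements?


C(n,k) = n! / (k!(n-k)!)
C(21,14) = 21! / (14!7!)
= 116280

C(21,14) = 116280


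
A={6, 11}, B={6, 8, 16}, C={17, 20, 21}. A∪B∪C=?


A ∪ B = {6, 8, 11, 16}
(A ∪ B) ∪ C = {6, 8, 11, 16, 17, 20, 21}

A ∪ B ∪ C = {6, 8, 11, 16, 17, 20, 21}


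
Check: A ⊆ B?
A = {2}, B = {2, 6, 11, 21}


A ⊆ B means every element of A is in B.
All elements of A are in B.
So A ⊆ B.

Yes, A ⊆ B


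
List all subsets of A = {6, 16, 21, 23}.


|A| = 4, so |P(A)| = 2^4 = 16
Enumerate subsets by cardinality (0 to 4):
∅, {6}, {16}, {21}, {23}, {6, 16}, {6, 21}, {6, 23}, {16, 21}, {16, 23}, {21, 23}, {6, 16, 21}, {6, 16, 23}, {6, 21, 23}, {16, 21, 23}, {6, 16, 21, 23}

P(A) has 16 subsets: ∅, {6}, {16}, {21}, {23}, {6, 16}, {6, 21}, {6, 23}, {16, 21}, {16, 23}, {21, 23}, {6, 16, 21}, {6, 16, 23}, {6, 21, 23}, {16, 21, 23}, {6, 16, 21, 23}
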